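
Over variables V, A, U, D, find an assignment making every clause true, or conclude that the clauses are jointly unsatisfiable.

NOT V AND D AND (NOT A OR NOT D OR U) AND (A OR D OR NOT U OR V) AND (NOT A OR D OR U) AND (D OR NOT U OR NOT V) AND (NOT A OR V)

Unit clause (NOT V) forces V = False.
Unit clause (D) forces D = True.
In (NOT A OR V) only NOT A is left, so A = False.
Set U = False.
All clauses satisfied.

V: False; A: False; U: False; D: True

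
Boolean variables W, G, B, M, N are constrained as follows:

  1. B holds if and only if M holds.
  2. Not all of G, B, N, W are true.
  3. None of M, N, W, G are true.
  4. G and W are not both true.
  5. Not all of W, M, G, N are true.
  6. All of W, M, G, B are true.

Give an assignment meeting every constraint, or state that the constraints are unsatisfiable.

Case W = True:
  Constraint (3) is violated (W=T) — contradiction.
Case W = False:
  Constraint (6) is violated (W=F) — contradiction.
Both cases fail — unsatisfiable.

The formula is unsatisfiable.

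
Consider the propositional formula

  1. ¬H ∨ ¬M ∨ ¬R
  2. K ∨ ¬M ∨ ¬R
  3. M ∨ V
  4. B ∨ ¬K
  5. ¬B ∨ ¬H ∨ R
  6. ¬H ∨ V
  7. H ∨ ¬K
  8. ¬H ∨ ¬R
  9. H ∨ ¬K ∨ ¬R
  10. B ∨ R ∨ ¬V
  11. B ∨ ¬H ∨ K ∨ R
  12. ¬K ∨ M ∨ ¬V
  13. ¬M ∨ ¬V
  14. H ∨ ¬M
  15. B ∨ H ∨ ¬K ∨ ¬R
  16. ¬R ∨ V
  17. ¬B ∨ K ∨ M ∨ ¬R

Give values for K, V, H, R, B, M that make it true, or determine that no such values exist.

Try K = True:
  (B ∨ ¬K) forces B = True.
  (H ∨ ¬K) forces H = True.
  (¬B ∨ ¬H ∨ R) forces R = True.
  clause (¬H ∨ ¬R) is falsified — backtrack.
So K = False.
Set V = True.
  then (¬M ∨ ¬V) forces M = False.
Set H = False.
Set R = False.
  then (B ∨ R ∨ ¬V) forces B = True.
All clauses satisfied.

K=F, V=T, H=F, R=F, B=T, M=F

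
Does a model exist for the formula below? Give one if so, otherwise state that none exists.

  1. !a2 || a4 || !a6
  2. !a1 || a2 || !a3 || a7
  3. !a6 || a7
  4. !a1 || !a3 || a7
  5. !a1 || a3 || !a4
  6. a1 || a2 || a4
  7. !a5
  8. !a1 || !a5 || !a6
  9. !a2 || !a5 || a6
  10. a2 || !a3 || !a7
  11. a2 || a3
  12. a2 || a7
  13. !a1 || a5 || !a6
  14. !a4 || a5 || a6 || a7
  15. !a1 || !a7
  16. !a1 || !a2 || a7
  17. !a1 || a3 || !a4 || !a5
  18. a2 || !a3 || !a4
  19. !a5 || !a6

a1: False, a2: True, a3: False, a4: False, a5: False, a6: False, a7: True

Unit clause (!a5) forces a5 = False.
Set a1 = False.
Set a2 = True.
Set a3 = False.
Set a4 = False.
  then (!a2 || a4 || !a6) forces a6 = False.
Set a7 = True.
All clauses satisfied.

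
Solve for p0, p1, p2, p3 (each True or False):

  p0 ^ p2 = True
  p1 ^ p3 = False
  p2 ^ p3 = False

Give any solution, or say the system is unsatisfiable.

p0 = True, p1 = False, p2 = False, p3 = False

p0 ^ p2 = T ^ F = True ✓
p1 ^ p3 = F ^ F = False ✓
p2 ^ p3 = F ^ F = False ✓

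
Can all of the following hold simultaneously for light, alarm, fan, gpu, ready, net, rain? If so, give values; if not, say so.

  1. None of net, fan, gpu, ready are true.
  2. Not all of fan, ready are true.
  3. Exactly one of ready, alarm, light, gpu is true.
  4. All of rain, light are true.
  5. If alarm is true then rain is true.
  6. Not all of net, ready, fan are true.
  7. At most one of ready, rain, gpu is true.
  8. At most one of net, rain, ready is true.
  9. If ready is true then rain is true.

light=T, alarm=F, fan=F, gpu=F, ready=F, net=F, rain=T

  (1) {net, fan, gpu, ready}: 0 true — none ✓
  (2) {fan, ready}: 0/2 true — not all ✓
  (3) {ready, alarm, light, gpu}: 1 true — exactly one ✓
  (4) {rain, light}: all 2 true ✓
  (5) alarm=F ⇒ rain: vacuous ✓
  (6) {net, ready, fan}: 0/3 true — not all ✓
  (7) {ready, rain, gpu}: 1 true — at most one ✓
  (8) {net, rain, ready}: 1 true — at most one ✓
  (9) ready=F ⇒ rain: vacuous ✓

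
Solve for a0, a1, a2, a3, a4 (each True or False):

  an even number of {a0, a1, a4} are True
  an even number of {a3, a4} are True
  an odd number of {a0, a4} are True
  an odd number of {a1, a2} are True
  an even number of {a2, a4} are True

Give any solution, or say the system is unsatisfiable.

a0=T, a1=T, a2=F, a3=F, a4=F

{a0, a1, a4}: 2 true → even ✓
{a3, a4}: 0 true → even ✓
{a0, a4}: 1 true → odd ✓
{a1, a2}: 1 true → odd ✓
{a2, a4}: 0 true → even ✓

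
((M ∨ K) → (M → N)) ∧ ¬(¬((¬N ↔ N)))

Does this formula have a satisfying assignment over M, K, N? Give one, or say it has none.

The conjunct ¬(¬((¬N ↔ N))) is unsatisfiable on its own:
  N=F: evaluates to False.
  N=T: evaluates to False.
So the whole conjunction is unsatisfiable.

Unsatisfiable — no assignment works.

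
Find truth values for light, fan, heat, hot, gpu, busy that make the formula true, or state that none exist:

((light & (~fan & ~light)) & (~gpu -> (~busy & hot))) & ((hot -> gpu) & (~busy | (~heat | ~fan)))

Unsatisfiable — no assignment works.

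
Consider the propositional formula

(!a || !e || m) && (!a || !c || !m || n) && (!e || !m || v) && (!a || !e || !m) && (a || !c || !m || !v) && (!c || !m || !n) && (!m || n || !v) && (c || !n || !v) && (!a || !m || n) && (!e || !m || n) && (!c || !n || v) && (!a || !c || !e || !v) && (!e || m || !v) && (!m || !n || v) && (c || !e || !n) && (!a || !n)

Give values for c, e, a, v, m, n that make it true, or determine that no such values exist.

c=T, e=F, a=T, v=T, m=F, n=F

Set c = True.
Set e = False.
Set a = True.
  then (!a || !n) forces n = False.
  then (!a || !c || !m || n) forces m = False.
Set v = True.
All clauses satisfied.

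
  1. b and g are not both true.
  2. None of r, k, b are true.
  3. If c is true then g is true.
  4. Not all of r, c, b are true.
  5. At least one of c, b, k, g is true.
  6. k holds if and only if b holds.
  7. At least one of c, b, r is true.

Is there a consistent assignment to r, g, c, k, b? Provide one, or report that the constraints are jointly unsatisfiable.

r=F, g=T, c=T, k=F, b=F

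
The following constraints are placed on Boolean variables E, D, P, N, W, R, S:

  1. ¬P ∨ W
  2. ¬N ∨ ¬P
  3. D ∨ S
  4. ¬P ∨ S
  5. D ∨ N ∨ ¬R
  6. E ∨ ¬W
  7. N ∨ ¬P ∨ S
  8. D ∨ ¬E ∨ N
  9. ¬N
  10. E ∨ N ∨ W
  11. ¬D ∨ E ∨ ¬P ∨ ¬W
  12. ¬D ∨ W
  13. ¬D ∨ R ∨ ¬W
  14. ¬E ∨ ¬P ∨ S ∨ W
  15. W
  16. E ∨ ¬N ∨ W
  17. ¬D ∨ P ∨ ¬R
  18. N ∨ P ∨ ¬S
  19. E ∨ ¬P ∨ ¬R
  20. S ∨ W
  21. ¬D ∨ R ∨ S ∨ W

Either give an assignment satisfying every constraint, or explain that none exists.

E: True; D: True; P: True; N: False; W: True; R: True; S: True

Unit clause (¬N) forces N = False.
Unit clause (W) forces W = True.
In (E ∨ ¬W) only E is left, so E = True.
In (D ∨ ¬E ∨ N) only D is left, so D = True.
In (¬D ∨ R ∨ ¬W) only R is left, so R = True.
In (¬D ∨ P ∨ ¬R) only P is left, so P = True.
In (¬P ∨ S) only S is left, so S = True.
All clauses satisfied.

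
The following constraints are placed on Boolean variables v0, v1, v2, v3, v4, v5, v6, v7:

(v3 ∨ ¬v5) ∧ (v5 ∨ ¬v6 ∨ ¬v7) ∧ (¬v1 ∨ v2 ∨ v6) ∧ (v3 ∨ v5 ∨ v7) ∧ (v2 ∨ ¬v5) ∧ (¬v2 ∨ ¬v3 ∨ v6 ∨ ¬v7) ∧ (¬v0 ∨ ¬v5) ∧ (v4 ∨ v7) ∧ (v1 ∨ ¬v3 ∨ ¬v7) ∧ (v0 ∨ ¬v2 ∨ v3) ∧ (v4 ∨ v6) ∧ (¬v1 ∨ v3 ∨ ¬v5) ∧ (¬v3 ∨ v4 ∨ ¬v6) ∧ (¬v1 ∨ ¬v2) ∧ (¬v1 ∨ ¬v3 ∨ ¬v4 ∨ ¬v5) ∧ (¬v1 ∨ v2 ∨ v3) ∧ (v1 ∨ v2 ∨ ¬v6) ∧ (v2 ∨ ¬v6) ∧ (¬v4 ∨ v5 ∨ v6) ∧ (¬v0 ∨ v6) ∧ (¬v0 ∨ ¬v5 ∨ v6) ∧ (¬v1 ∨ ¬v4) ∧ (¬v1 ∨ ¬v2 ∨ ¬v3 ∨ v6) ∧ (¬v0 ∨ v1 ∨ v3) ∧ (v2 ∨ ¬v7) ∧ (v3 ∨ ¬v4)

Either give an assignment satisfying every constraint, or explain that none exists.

Set v0 = False.
Set v1 = False.
Try v2 = False:
  (v2 ∨ ¬v5) forces v5 = False.
  (v1 ∨ v2 ∨ ¬v6) forces v6 = False.
  (v4 ∨ v6) forces v4 = True.
  clause (¬v4 ∨ v5 ∨ v6) is falsified — backtrack.
So v2 = True.
  then (v0 ∨ ¬v2 ∨ v3) forces v3 = True.
  then (v1 ∨ ¬v3 ∨ ¬v7) forces v7 = False.
  then (v4 ∨ v7) forces v4 = True.
Set v5 = True.
Set v6 = True.
All clauses satisfied.

v0 = False; v1 = False; v2 = True; v3 = True; v4 = True; v5 = True; v6 = True; v7 = False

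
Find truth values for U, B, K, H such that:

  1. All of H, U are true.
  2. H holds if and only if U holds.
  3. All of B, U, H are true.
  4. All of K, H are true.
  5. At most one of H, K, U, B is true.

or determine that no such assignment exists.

The formula is unsatisfiable.

Case U = True:
  (1) forces H = True.
  Constraint (5) is violated (H=T, U=T) — contradiction.
Case U = False:
  Constraint (1) is violated (U=F) — contradiction.
Both cases fail — unsatisfiable.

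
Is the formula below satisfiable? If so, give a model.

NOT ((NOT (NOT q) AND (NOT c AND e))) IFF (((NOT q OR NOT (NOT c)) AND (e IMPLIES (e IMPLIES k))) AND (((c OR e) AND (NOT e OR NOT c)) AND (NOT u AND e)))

u: False; k: False; q: True; c: False; e: True

  NOT ((NOT (NOT q) AND (NOT c AND e))) IFF (((NOT q OR NOT (NOT c)) AND (e IMPLIES (e IMPLIES k))) AND (((c OR e) AND (NOT e OR NOT c)) AND (NOT u AND e))) = True
    NOT ((NOT (NOT q) AND (NOT c AND e))) = False
      NOT (NOT q) AND (NOT c AND e) = True
        NOT (NOT q) = True
          NOT q = False
        NOT c AND e = True
          NOT c = True
    ((NOT q OR NOT (NOT c)) AND (e IMPLIES (e IMPLIES k))) AND (((c OR e) AND (NOT e OR NOT c)) AND (NOT u AND e)) = False
      (NOT q OR NOT (NOT c)) AND (e IMPLIES (e IMPLIES k)) = False
        NOT q OR NOT (NOT c) = False
          NOT q = False
          NOT (NOT c) = False
            NOT c = True
        e IMPLIES (e IMPLIES k) = False
          e IMPLIES k = False
      ((c OR e) AND (NOT e OR NOT c)) AND (NOT u AND e) = True
        (c OR e) AND (NOT e OR NOT c) = True
          c OR e = True
          NOT e OR NOT c = True
            NOT e = False
            NOT c = True
        NOT u AND e = True
          NOT u = True
The formula evaluates to True.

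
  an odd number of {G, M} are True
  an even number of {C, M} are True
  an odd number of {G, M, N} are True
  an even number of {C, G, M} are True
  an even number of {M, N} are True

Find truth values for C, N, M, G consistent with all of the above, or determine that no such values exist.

No satisfying assignment exists.

Adding constraints 2, 3, 4, 5 mod 2: every variable appears an even number of times on the left, so the left side is 0.
But the right sides sum to 1 (mod 2). 0 ≠ 1 — the system is inconsistent.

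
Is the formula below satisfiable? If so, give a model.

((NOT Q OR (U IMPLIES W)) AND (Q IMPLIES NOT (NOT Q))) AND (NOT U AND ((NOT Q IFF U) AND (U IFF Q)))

Case U = True: the conjunct NOT U is False.
Case U = False: the formula simplifies to (Q IMPLIES NOT (NOT Q)) AND (Q AND NOT Q).
  Q = True: the conjunct NOT Q is False.
  Q = False: the conjunct Q is False.
Both cases fail — unsatisfiable.

No satisfying assignment exists.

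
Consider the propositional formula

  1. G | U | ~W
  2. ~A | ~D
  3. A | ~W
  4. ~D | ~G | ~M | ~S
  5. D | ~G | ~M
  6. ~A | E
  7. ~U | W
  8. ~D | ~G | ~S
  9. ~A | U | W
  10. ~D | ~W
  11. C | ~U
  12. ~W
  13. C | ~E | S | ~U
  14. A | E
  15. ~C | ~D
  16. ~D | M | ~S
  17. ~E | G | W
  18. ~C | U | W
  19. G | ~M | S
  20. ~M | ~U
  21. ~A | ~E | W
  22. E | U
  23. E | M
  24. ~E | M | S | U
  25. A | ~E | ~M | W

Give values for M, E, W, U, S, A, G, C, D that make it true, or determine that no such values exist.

Unit clause (~W) forces W = False.
In (~U | W) only ~U is left, so U = False.
In (~A | U | W) only ~A is left, so A = False.
In (A | E) only E is left, so E = True.
In (~E | G | W) only G is left, so G = True.
In (~C | U | W) only ~C is left, so C = False.
In (A | ~E | ~M | W) only ~M is left, so M = False.
In (~E | M | S | U) only S is left, so S = True.
In (~D | ~G | ~S) only ~D is left, so D = False.
All clauses satisfied.

M=F; E=T; W=F; U=F; S=T; A=F; G=T; C=F; D=F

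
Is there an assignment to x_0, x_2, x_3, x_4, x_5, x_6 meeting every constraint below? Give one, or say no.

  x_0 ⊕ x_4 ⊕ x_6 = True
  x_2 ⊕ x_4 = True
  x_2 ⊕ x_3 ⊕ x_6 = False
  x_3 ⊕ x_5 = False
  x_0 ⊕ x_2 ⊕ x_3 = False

x_0 = True, x_2 = False, x_3 = True, x_4 = True, x_5 = True, x_6 = True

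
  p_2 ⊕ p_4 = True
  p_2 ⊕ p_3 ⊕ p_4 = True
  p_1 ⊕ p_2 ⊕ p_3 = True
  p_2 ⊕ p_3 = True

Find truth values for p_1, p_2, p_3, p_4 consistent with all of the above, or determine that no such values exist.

p_1=F; p_2=T; p_3=F; p_4=F

p_2 ⊕ p_4 = T ⊕ F = True ✓
p_2 ⊕ p_3 ⊕ p_4 = T ⊕ F ⊕ F = True ✓
p_1 ⊕ p_2 ⊕ p_3 = F ⊕ T ⊕ F = True ✓
p_2 ⊕ p_3 = T ⊕ F = True ✓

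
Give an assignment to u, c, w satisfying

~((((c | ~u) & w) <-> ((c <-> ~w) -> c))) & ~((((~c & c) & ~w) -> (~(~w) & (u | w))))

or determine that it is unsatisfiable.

UNSATISFIABLE

The conjunct ~((((~c & c) & ~w) -> (~(~w) & (u | w)))) is unsatisfiable on its own:
  u=F, c=F, w=F: evaluates to False.
  u=F, c=F, w=T: evaluates to False.
  u=F, c=T, w=F: evaluates to False.
  u=F, c=T, w=T: evaluates to False.
  u=T, c=F, w=F: evaluates to False.
  u=T, c=F, w=T: evaluates to False.
  u=T, c=T, w=F: evaluates to False.
  u=T, c=T, w=T: evaluates to False.
So the whole conjunction is unsatisfiable.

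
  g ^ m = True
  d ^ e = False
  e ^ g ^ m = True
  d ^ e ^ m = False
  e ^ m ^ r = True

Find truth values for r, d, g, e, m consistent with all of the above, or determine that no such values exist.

r = True, d = False, g = True, e = False, m = False

g ^ m = T ^ F = True ✓
d ^ e = F ^ F = False ✓
e ^ g ^ m = F ^ T ^ F = True ✓
d ^ e ^ m = F ^ F ^ F = False ✓
e ^ m ^ r = F ^ F ^ T = True ✓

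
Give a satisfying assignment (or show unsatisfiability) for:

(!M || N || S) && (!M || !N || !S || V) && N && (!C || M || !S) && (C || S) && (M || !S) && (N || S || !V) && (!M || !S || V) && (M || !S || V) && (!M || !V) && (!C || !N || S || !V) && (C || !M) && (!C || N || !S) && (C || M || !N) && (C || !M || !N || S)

M = False, C = True, S = False, V = False, N = True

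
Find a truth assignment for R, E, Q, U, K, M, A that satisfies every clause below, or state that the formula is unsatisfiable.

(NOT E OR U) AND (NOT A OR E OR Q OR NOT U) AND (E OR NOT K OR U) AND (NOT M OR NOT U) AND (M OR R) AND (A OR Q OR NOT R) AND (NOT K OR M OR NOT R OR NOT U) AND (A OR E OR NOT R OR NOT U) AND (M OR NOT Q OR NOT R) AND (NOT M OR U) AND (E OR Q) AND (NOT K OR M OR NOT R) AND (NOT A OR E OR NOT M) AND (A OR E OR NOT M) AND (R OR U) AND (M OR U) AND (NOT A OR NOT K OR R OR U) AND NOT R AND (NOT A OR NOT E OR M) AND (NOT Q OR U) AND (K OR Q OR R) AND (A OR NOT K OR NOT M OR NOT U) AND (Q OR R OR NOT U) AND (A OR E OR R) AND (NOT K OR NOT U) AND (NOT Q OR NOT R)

No satisfying assignment exists.

Case R = True:
  Clause (NOT R) is falsified — contradiction.
Case R = False:
  (M OR R) forces M = True.
  (NOT M OR NOT U) forces U = False.
  Clause (NOT M OR U) is falsified — contradiction.
Both cases fail, so the formula is unsatisfiable.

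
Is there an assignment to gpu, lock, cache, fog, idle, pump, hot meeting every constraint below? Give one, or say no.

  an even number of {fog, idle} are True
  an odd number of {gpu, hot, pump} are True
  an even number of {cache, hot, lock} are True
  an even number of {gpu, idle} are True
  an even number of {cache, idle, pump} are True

gpu=F, lock=T, cache=T, fog=F, idle=F, pump=T, hot=F

{fog, idle}: 0 true → even ✓
{gpu, hot, pump}: 1 true → odd ✓
{cache, hot, lock}: 2 true → even ✓
{gpu, idle}: 0 true → even ✓
{cache, idle, pump}: 2 true → even ✓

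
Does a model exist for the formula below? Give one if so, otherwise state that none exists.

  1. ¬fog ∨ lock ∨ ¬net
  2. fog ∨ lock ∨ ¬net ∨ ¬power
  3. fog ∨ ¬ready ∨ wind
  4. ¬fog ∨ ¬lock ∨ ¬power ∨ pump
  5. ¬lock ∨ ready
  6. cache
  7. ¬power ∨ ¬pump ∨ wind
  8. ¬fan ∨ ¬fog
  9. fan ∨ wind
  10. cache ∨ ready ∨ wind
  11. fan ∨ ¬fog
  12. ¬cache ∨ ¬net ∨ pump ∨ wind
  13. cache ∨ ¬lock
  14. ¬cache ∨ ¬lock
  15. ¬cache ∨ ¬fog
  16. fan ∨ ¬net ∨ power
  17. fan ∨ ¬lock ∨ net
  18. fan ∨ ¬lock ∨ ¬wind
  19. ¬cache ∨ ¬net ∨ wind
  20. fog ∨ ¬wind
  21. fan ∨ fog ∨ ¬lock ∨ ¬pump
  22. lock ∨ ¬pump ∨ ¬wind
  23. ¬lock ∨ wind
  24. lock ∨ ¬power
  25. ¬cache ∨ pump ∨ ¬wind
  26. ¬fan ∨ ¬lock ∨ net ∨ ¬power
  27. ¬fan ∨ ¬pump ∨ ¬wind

Unit clause (cache) forces cache = True.
In (¬cache ∨ ¬lock) only ¬lock is left, so lock = False.
In (¬cache ∨ ¬fog) only ¬fog is left, so fog = False.
In (fog ∨ ¬wind) only ¬wind is left, so wind = False.
In (lock ∨ ¬power) only ¬power is left, so power = False.
In (fog ∨ ¬ready ∨ wind) only ¬ready is left, so ready = False.
In (fan ∨ wind) only fan is left, so fan = True.
In (¬cache ∨ ¬net ∨ wind) only ¬net is left, so net = False.
Set pump = False.
All clauses satisfied.

cache=T, power=F, pump=F, ready=F, net=F, wind=F, fan=T, fog=F, lock=F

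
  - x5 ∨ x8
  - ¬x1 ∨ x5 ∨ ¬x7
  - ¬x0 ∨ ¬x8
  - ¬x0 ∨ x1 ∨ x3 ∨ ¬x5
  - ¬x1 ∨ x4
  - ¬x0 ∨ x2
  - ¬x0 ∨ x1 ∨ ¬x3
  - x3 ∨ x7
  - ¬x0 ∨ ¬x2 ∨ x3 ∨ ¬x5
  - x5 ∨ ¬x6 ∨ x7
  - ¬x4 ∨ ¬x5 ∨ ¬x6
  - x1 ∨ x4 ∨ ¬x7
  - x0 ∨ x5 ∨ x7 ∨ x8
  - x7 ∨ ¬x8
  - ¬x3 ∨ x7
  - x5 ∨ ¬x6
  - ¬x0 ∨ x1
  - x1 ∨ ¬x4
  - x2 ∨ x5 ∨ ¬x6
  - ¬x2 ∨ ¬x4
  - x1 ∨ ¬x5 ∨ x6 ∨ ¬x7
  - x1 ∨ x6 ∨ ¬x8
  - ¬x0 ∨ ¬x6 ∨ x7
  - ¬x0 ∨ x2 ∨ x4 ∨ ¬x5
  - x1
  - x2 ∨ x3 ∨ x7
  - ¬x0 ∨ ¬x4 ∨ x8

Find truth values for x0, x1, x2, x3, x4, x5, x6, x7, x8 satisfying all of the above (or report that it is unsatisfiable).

Unit clause (x1) forces x1 = True.
In (¬x1 ∨ x4) only x4 is left, so x4 = True.
In (¬x2 ∨ ¬x4) only ¬x2 is left, so x2 = False.
In (¬x0 ∨ x2) only ¬x0 is left, so x0 = False.
Set x3 = False.
  then (x3 ∨ x7) forces x7 = True.
  then (¬x1 ∨ x5 ∨ ¬x7) forces x5 = True.
  then (¬x4 ∨ ¬x5 ∨ ¬x6) forces x6 = False.
Set x8 = True.
All clauses satisfied.

x0=F; x1=T; x2=F; x3=F; x4=T; x5=T; x6=F; x7=T; x8=T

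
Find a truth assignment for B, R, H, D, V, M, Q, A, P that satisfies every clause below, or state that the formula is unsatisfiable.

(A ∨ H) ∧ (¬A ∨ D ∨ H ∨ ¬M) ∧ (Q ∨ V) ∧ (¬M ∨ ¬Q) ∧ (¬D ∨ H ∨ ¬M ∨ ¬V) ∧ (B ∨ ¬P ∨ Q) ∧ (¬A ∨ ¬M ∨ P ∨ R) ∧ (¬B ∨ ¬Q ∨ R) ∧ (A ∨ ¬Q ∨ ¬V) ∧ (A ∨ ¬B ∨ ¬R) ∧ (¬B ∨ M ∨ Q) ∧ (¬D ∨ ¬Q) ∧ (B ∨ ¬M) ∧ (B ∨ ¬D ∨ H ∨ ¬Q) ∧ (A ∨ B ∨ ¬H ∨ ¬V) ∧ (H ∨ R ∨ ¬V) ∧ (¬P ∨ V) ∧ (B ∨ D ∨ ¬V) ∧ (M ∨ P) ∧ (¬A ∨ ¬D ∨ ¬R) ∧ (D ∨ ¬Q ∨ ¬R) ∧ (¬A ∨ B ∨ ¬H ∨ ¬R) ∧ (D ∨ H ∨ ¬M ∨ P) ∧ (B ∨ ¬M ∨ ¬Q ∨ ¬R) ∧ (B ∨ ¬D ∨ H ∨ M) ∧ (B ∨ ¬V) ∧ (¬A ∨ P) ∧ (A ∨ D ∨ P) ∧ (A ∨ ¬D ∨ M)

Set B = True.
Set R = True.
  then (A ∨ ¬B ∨ ¬R) forces A = True.
  then (¬A ∨ ¬D ∨ ¬R) forces D = False.
  then (D ∨ ¬Q ∨ ¬R) forces Q = False.
  then (¬A ∨ P) forces P = True.
  then (Q ∨ V) forces V = True.
  then (¬B ∨ M ∨ Q) forces M = True.
  then (¬A ∨ D ∨ H ∨ ¬M) forces H = True.
All clauses satisfied.

B = True; R = True; H = True; D = False; V = True; M = True; Q = False; A = True; P = True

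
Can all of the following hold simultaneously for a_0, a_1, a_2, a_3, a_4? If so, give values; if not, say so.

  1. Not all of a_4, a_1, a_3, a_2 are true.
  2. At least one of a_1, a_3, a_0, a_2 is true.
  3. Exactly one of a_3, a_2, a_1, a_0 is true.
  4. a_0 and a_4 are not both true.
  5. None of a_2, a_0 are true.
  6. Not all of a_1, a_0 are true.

a_0 = False, a_1 = False, a_2 = False, a_3 = True, a_4 = True

  (1) {a_4, a_1, a_3, a_2}: 2/4 true — not all ✓
  (2) {a_1, a_3, a_0, a_2}: 1 true — at least one ✓
  (3) {a_3, a_2, a_1, a_0}: 1 true — exactly one ✓
  (4) a_0=F, a_4=T — not both ✓
  (5) {a_2, a_0}: 0 true — none ✓
  (6) {a_1, a_0}: 0/2 true — not all ✓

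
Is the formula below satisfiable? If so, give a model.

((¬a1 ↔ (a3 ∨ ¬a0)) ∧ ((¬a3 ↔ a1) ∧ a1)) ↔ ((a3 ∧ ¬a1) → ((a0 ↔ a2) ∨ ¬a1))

a0: True; a1: True; a2: True; a3: False

  ((¬a1 ↔ (a3 ∨ ¬a0)) ∧ ((¬a3 ↔ a1) ∧ a1)) ↔ ((a3 ∧ ¬a1) → ((a0 ↔ a2) ∨ ¬a1)) = True
    (¬a1 ↔ (a3 ∨ ¬a0)) ∧ ((¬a3 ↔ a1) ∧ a1) = True
      ¬a1 ↔ (a3 ∨ ¬a0) = True
        ¬a1 = False
        a3 ∨ ¬a0 = False
          ¬a0 = False
      (¬a3 ↔ a1) ∧ a1 = True
        ¬a3 ↔ a1 = True
          ¬a3 = True
    (a3 ∧ ¬a1) → ((a0 ↔ a2) ∨ ¬a1) = True
      a3 ∧ ¬a1 = False
        ¬a1 = False
      (a0 ↔ a2) ∨ ¬a1 = True
        a0 ↔ a2 = True
        ¬a1 = False
The formula evaluates to True.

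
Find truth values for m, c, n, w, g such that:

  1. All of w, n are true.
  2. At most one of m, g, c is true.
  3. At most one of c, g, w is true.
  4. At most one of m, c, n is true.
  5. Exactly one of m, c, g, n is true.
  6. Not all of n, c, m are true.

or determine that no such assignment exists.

m = False; c = False; n = True; w = True; g = False

  (1) {w, n}: all 2 true ✓
  (2) {m, g, c}: 0 true — at most one ✓
  (3) {c, g, w}: 1 true — at most one ✓
  (4) {m, c, n}: 1 true — at most one ✓
  (5) {m, c, g, n}: 1 true — exactly one ✓
  (6) {n, c, m}: 1/3 true — not all ✓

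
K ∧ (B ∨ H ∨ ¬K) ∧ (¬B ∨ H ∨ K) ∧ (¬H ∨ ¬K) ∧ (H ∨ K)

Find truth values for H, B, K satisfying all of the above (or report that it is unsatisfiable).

Unit clause (K) forces K = True.
In (¬H ∨ ¬K) only ¬H is left, so H = False.
In (B ∨ H ∨ ¬K) only B is left, so B = True.
Check each clause:
  (K): K holds.
  (B ∨ H ∨ ¬K): B holds.
  (¬B ∨ H ∨ K): K holds.
  (¬H ∨ ¬K): ¬H holds.
  (H ∨ K): K holds.
All clauses satisfied.

H = False; B = True; K = True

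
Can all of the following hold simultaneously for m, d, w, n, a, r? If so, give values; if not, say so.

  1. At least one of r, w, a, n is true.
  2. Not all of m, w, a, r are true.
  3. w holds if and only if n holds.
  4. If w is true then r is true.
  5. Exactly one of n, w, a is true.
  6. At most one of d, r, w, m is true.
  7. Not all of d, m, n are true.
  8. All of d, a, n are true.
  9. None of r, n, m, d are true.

Case d = True:
  Constraint (9) is violated (d=T) — contradiction.
Case d = False:
  Constraint (8) is violated (d=F) — contradiction.
Both cases fail — unsatisfiable.

Unsatisfiable — no assignment works.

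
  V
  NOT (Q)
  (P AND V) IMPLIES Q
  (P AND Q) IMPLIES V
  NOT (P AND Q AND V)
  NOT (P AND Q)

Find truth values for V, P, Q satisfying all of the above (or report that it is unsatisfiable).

Unit clause (NOT Q) forces Q = False.
Unit clause (V) forces V = True.
In (NOT P OR Q OR NOT V) only NOT P is left, so P = False.
Check each clause:
  (NOT Q): NOT Q holds.
  (NOT P OR NOT Q OR NOT V): NOT P holds.
  (NOT P OR NOT Q OR V): NOT P holds.
  (V): V holds.
  (NOT P OR NOT Q): NOT P holds.
  (NOT P OR Q OR NOT V): NOT P holds.
All clauses satisfied.

V: True, P: False, Q: False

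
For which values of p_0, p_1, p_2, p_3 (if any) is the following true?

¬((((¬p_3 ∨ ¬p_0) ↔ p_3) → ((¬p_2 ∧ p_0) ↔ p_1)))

p_0: False, p_1: True, p_2: False, p_3: True

  ¬((((¬p_3 ∨ ¬p_0) ↔ p_3) → ((¬p_2 ∧ p_0) ↔ p_1))) = True
    ((¬p_3 ∨ ¬p_0) ↔ p_3) → ((¬p_2 ∧ p_0) ↔ p_1) = False
      (¬p_3 ∨ ¬p_0) ↔ p_3 = True
        ¬p_3 ∨ ¬p_0 = True
          ¬p_3 = False
          ¬p_0 = True
      (¬p_2 ∧ p_0) ↔ p_1 = False
        ¬p_2 ∧ p_0 = False
          ¬p_2 = True
The formula evaluates to True.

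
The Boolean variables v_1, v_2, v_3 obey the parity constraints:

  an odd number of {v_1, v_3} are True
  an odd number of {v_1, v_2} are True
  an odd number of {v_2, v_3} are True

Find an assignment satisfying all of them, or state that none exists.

Adding constraints 1, 2, 3 mod 2: every variable appears an even number of times on the left, so the left side is 0.
But the right sides sum to 1 (mod 2). 0 ≠ 1 — the system is inconsistent.

Unsatisfiable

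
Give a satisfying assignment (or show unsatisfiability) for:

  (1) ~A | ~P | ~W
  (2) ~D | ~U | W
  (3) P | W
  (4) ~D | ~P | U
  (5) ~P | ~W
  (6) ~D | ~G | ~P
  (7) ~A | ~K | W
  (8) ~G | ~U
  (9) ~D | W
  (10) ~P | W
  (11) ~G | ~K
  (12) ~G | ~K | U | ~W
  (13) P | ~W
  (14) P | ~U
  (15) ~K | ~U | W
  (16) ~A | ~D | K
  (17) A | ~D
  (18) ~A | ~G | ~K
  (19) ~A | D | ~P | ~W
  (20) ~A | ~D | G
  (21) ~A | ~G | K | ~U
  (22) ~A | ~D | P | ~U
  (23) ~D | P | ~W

Unsatisfiable — no assignment works.

Case W = True:
  (~P | ~W) forces P = False.
  Clause (P | ~W) is falsified — contradiction.
Case W = False:
  (P | W) forces P = True.
  Clause (~P | W) is falsified — contradiction.
Both cases fail, so the formula is unsatisfiable.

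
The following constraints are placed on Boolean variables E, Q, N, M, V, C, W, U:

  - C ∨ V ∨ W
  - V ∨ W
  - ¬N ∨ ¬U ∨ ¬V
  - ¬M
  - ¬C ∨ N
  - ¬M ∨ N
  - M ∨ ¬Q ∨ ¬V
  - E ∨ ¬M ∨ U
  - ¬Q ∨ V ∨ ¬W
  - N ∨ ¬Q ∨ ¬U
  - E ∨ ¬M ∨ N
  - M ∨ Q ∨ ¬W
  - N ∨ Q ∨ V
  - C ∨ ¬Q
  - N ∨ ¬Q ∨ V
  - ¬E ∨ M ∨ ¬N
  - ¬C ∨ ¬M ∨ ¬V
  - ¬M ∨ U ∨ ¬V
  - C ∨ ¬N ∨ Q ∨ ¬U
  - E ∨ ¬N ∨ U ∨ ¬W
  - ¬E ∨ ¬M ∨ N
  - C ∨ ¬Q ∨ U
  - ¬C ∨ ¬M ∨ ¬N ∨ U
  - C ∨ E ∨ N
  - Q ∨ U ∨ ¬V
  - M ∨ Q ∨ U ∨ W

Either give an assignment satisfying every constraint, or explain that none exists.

E = True; Q = False; N = False; M = False; V = True; C = False; W = False; U = True

Unit clause (¬M) forces M = False.
Set E = True.
  then (¬E ∨ M ∨ ¬N) forces N = False.
  then (¬C ∨ N) forces C = False.
  then (C ∨ ¬Q) forces Q = False.
  then (M ∨ Q ∨ ¬W) forces W = False.
  then (N ∨ Q ∨ V) forces V = True.
  then (Q ∨ U ∨ ¬V) forces U = True.
All clauses satisfied.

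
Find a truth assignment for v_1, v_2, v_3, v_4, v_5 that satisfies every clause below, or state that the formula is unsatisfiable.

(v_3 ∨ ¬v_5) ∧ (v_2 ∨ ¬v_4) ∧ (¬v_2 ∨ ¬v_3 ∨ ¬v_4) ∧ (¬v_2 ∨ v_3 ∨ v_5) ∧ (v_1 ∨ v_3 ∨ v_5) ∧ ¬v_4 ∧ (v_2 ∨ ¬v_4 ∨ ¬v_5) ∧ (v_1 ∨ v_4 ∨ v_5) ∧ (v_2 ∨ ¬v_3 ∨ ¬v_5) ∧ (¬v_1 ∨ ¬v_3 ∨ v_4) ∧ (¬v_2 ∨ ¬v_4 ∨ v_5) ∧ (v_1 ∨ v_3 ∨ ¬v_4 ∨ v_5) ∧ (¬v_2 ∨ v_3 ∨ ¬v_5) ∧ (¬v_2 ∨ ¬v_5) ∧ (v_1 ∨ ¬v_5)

Unit clause (¬v_4) forces v_4 = False.
Try v_1 = False:
  (v_1 ∨ v_4 ∨ v_5) forces v_5 = True.
  clause (v_1 ∨ ¬v_5) is falsified — backtrack.
So v_1 = True.
  then (¬v_1 ∨ ¬v_3 ∨ v_4) forces v_3 = False.
  then (v_3 ∨ ¬v_5) forces v_5 = False.
  then (¬v_2 ∨ v_3 ∨ v_5) forces v_2 = False.
All clauses satisfied.

v_1: True, v_2: False, v_3: False, v_4: False, v_5: False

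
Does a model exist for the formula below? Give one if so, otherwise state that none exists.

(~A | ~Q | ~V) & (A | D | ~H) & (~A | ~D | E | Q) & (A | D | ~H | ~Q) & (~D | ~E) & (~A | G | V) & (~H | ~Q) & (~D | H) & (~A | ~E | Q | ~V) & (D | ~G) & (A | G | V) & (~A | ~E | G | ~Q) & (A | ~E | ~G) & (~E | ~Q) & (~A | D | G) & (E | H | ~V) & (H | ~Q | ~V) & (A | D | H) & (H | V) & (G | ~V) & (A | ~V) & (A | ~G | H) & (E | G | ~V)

H = True, Q = False, D = True, E = False, V = False, G = True, A = False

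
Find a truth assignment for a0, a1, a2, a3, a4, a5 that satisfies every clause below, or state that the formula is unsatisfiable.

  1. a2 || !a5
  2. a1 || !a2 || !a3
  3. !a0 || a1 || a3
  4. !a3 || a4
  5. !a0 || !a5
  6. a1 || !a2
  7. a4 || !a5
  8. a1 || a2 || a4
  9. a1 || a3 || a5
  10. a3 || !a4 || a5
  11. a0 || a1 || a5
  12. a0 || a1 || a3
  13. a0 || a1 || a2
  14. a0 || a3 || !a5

Set a0 = False.
Set a1 = True.
Set a2 = True.
Set a3 = True.
  then (!a3 || a4) forces a4 = True.
Set a5 = True.
All clauses satisfied.

a0=F, a1=T, a2=T, a3=T, a4=T, a5=T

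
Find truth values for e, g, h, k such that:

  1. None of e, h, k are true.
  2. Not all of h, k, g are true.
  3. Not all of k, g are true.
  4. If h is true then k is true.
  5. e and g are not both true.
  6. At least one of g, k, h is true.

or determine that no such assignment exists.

e = False, g = True, h = False, k = False

  (1) {e, h, k}: 0 true — none ✓
  (2) {h, k, g}: 1/3 true — not all ✓
  (3) {k, g}: 1/2 true — not all ✓
  (4) h=F ⇒ k: vacuous ✓
  (5) e=F, g=T — not both ✓
  (6) {g, k, h}: 1 true — at least one ✓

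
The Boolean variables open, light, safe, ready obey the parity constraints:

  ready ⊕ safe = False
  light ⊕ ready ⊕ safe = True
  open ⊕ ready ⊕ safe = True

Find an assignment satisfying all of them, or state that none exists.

open=T; light=T; safe=T; ready=T

ready ⊕ safe = T ⊕ T = False ✓
light ⊕ ready ⊕ safe = T ⊕ T ⊕ T = True ✓
open ⊕ ready ⊕ safe = T ⊕ T ⊕ T = True ✓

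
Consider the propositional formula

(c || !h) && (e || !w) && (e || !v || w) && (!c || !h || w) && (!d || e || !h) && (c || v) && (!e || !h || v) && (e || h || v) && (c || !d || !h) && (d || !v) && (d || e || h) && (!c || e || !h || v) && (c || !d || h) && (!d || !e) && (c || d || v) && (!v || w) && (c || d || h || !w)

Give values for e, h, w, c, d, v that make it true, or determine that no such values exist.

Try e = False:
  (e || !w) forces w = False.
  (e || !v || w) forces v = False.
  (c || v) forces c = True.
  (!c || !h || w) forces h = False.
  clause (e || h || v) is falsified — backtrack.
So e = True.
  then (!d || !e) forces d = False.
  then (d || !v) forces v = False.
  then (c || d || v) forces c = True.
  then (!e || !h || v) forces h = False.
Set w = True.
All clauses satisfied.

e=T, h=F, w=T, c=T, d=F, v=F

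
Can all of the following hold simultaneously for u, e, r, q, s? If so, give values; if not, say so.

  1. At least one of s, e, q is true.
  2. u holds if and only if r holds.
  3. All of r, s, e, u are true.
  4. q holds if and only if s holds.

u = True, e = True, r = True, q = True, s = True

  (1) {s, e, q}: 3 true — at least one ✓
  (2) u=T, r=T — same ✓
  (3) {r, s, e, u}: all 4 true ✓
  (4) q=T, s=T — same ✓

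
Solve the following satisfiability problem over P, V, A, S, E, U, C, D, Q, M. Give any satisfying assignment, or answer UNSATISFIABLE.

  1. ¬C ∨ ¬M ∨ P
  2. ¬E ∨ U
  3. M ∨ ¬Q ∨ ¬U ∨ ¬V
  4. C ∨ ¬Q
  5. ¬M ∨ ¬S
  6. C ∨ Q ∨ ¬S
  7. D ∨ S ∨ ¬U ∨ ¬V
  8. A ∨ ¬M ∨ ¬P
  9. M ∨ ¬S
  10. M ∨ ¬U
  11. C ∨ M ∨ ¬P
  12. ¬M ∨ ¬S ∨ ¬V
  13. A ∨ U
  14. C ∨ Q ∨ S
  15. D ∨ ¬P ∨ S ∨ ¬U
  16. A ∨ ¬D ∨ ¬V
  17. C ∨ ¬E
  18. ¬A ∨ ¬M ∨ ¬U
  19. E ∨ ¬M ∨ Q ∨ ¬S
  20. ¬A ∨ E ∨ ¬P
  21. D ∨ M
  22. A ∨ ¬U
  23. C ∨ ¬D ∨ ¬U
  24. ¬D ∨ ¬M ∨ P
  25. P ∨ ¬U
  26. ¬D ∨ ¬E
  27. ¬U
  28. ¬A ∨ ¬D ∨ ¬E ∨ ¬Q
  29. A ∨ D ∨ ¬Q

P = False, V = False, A = True, S = False, E = False, U = False, C = True, D = True, Q = True, M = False

Unit clause (¬U) forces U = False.
In (¬E ∨ U) only ¬E is left, so E = False.
In (A ∨ U) only A is left, so A = True.
In (¬A ∨ E ∨ ¬P) only ¬P is left, so P = False.
Set V = False.
Try S = True:
  (¬M ∨ ¬S) forces M = False.
  clause (M ∨ ¬S) is falsified — backtrack.
So S = False.
Set C = True.
  then (¬C ∨ ¬M ∨ P) forces M = False.
  then (D ∨ M) forces D = True.
Set Q = True.
All clauses satisfied.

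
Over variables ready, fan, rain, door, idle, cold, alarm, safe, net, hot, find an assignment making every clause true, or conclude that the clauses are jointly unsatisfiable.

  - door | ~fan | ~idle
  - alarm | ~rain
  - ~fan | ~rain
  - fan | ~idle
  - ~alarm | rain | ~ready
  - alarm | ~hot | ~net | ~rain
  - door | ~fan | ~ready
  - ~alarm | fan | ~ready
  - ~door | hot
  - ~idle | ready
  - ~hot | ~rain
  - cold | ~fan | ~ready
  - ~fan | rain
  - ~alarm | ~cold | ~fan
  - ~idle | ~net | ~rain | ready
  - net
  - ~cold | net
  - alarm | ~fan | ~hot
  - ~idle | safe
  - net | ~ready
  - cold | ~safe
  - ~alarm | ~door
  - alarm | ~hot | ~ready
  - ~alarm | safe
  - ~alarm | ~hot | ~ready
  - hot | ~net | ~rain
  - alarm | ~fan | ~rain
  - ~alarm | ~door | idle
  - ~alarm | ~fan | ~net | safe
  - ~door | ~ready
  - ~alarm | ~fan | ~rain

ready = False; fan = False; rain = False; door = False; idle = False; cold = False; alarm = False; safe = False; net = True; hot = True

Unit clause (net) forces net = True.
Set ready = False.
  then (~idle | ready) forces idle = False.
Set fan = False.
Try rain = True:
  (alarm | ~rain) forces alarm = True.
  (~hot | ~rain) forces hot = False.
  clause (hot | ~net | ~rain) is falsified — backtrack.
So rain = False.
Set door = False.
Set cold = False.
  then (cold | ~safe) forces safe = False.
  then (~alarm | safe) forces alarm = False.
Set hot = True.
All clauses satisfied.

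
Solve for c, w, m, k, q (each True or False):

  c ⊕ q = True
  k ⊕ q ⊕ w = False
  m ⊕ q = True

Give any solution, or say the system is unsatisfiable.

c=F, w=F, m=F, k=T, q=T

c ⊕ q = F ⊕ T = True ✓
k ⊕ q ⊕ w = T ⊕ T ⊕ F = False ✓
m ⊕ q = F ⊕ T = True ✓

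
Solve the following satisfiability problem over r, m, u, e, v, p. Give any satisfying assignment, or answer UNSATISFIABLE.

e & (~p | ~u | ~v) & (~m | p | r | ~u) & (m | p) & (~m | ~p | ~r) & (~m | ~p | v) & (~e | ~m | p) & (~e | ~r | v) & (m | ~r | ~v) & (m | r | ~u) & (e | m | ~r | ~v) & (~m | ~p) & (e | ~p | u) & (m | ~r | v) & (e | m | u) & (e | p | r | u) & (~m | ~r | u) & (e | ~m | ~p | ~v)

Unit clause (e) forces e = True.
Set r = False.
Try m = True:
  (~e | ~m | p) forces p = True.
  clause (~m | ~p) is falsified — backtrack.
So m = False.
  then (m | p) forces p = True.
  then (m | r | ~u) forces u = False.
Set v = False.
All clauses satisfied.

r = False; m = False; u = False; e = True; v = False; p = True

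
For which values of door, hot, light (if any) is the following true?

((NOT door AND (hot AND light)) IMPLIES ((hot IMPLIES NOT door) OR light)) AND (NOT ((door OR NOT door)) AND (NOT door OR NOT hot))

UNSATISFIABLE

The conjunct NOT ((door OR NOT door)) is unsatisfiable on its own:
  door=F: evaluates to False.
  door=T: evaluates to False.
So the whole conjunction is unsatisfiable.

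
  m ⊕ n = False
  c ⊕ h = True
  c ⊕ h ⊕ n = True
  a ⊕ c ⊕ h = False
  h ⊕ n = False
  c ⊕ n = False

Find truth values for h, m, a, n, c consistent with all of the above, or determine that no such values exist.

Adding constraints 2, 5, 6 mod 2: every variable appears an even number of times on the left, so the left side is 0.
But the right sides sum to 1 (mod 2). 0 ≠ 1 — the system is inconsistent.

UNSATISFIABLE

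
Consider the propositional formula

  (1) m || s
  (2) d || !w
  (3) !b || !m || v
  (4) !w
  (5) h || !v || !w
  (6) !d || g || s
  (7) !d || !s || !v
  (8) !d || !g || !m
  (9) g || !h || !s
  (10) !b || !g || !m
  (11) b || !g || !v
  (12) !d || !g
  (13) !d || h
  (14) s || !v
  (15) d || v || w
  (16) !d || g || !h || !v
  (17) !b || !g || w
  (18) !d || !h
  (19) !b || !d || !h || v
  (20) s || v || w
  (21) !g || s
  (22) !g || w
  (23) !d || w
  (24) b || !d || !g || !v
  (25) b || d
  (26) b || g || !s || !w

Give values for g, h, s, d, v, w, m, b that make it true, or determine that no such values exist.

g=F, h=F, s=T, d=F, v=T, w=F, m=F, b=T

Unit clause (!w) forces w = False.
In (!g || w) only !g is left, so g = False.
In (!d || w) only !d is left, so d = False.
In (b || d) only b is left, so b = True.
In (d || v || w) only v is left, so v = True.
In (s || !v) only s is left, so s = True.
In (g || !h || !s) only !h is left, so h = False.
Set m = False.
All clauses satisfied.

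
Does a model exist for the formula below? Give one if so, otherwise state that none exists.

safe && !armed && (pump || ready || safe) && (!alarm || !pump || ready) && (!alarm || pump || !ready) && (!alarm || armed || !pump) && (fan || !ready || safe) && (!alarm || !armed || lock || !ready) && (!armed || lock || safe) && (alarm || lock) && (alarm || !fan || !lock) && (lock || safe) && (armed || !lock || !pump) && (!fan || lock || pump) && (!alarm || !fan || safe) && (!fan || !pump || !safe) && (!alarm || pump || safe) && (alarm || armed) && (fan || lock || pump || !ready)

alarm=T; lock=T; ready=F; safe=T; pump=F; armed=F; fan=T

Unit clause (safe) forces safe = True.
Unit clause (!armed) forces armed = False.
In (alarm || armed) only alarm is left, so alarm = True.
In (!alarm || armed || !pump) only !pump is left, so pump = False.
In (!alarm || pump || !ready) only !ready is left, so ready = False.
Set lock = True.
Set fan = True.
All clauses satisfied.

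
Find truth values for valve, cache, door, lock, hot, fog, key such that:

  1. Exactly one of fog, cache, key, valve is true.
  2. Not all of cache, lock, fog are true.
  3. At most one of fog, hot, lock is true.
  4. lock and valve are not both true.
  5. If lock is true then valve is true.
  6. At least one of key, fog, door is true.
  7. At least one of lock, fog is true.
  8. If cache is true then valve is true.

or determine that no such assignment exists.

valve = False, cache = False, door = True, lock = False, hot = False, fog = True, key = False

  (1) {fog, cache, key, valve}: 1 true — exactly one ✓
  (2) {cache, lock, fog}: 1/3 true — not all ✓
  (3) {fog, hot, lock}: 1 true — at most one ✓
  (4) lock=F, valve=F — not both ✓
  (5) lock=F ⇒ valve: vacuous ✓
  (6) {key, fog, door}: 2 true — at least one ✓
  (7) {lock, fog}: 1 true — at least one ✓
  (8) cache=F ⇒ valve: vacuous ✓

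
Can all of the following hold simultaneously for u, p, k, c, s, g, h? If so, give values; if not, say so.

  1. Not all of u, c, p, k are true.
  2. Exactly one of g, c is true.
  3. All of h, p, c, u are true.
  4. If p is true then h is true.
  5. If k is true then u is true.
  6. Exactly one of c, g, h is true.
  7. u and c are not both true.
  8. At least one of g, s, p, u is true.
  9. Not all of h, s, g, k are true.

No satisfying assignment exists.

Case p = True:
  (3) forces h = True.
  (3) forces c = True.
  Constraint (6) is violated (c=T, h=T) — contradiction.
Case p = False:
  Constraint (3) is violated (p=F) — contradiction.
Both cases fail — unsatisfiable.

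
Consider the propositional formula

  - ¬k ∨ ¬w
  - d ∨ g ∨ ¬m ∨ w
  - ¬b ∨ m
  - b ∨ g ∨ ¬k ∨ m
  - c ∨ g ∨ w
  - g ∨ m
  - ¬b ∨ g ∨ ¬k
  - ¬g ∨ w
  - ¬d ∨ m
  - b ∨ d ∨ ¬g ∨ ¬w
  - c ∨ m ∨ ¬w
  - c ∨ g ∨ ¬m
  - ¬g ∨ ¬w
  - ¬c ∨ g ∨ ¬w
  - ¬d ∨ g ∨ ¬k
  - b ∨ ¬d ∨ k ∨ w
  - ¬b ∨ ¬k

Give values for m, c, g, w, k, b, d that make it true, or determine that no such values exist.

Try m = False:
  (¬b ∨ m) forces b = False.
  (g ∨ m) forces g = True.
  (¬g ∨ w) forces w = True.
  clause (¬g ∨ ¬w) is falsified — backtrack.
So m = True.
Set c = True.
Set g = False.
  then (¬c ∨ g ∨ ¬w) forces w = False.
  then (d ∨ g ∨ ¬m ∨ w) forces d = True.
  then (¬d ∨ g ∨ ¬k) forces k = False.
  then (b ∨ ¬d ∨ k ∨ w) forces b = True.
All clauses satisfied.

m: True; c: True; g: False; w: False; k: False; b: True; d: True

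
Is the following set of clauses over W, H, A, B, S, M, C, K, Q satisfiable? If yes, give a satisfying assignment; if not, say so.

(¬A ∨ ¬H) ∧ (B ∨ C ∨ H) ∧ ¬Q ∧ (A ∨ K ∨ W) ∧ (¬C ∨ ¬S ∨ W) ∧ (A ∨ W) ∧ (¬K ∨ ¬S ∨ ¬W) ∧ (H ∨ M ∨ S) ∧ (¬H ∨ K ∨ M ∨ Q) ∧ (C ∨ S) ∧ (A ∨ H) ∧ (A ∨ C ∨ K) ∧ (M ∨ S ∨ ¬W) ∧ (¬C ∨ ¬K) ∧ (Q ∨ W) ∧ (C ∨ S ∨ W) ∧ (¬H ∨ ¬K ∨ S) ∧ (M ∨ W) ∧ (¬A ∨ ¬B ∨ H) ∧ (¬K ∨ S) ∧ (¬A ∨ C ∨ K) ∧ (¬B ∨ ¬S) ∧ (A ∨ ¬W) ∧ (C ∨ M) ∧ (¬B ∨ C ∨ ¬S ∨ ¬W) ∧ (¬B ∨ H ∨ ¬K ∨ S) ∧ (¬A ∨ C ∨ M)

Unit clause (¬Q) forces Q = False.
In (Q ∨ W) only W is left, so W = True.
In (A ∨ ¬W) only A is left, so A = True.
In (¬A ∨ ¬H) only ¬H is left, so H = False.
In (¬A ∨ ¬B ∨ H) only ¬B is left, so B = False.
In (B ∨ C ∨ H) only C is left, so C = True.
In (¬C ∨ ¬K) only ¬K is left, so K = False.
Set S = False.
  then (H ∨ M ∨ S) forces M = True.
All clauses satisfied.

W = True; H = False; A = True; B = False; S = False; M = True; C = True; K = False; Q = False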